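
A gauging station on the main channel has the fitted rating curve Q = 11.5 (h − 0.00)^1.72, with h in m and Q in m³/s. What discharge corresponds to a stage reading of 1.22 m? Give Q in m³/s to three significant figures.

16.2 m³/s

Q = 11.5 × (1.22 − 0.00)^1.72 = 11.5 × 1.22^1.72 = 16.19 m³/s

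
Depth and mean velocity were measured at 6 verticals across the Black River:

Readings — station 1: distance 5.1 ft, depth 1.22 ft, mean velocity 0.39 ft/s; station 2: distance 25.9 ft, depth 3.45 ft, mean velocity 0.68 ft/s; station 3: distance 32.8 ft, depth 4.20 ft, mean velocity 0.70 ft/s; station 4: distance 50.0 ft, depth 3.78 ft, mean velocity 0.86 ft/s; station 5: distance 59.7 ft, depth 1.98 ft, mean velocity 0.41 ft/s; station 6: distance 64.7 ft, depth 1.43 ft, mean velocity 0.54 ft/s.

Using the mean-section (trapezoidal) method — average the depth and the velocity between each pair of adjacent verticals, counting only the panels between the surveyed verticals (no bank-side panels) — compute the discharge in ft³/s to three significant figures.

120 ft³/s

Panel 1-2: Δb = 20.8 ft, d̄ = (1.22+3.45)/2 = 2.335, v̄ = (0.39+0.68)/2 = 0.535 → q = 20.8×2.335×0.535 = 25.98 ft³/s
Panel 2-3: Δb = 6.9 ft, d̄ = (3.45+4.20)/2 = 3.825, v̄ = (0.68+0.70)/2 = 0.69 → q = 6.9×3.825×0.69 = 18.21 ft³/s
Panel 3-4: Δb = 17.2 ft, d̄ = (4.20+3.78)/2 = 3.99, v̄ = (0.70+0.86)/2 = 0.78 → q = 17.2×3.99×0.78 = 53.53 ft³/s
Panel 4-5: Δb = 9.7 ft, d̄ = (3.78+1.98)/2 = 2.88, v̄ = (0.86+0.41)/2 = 0.635 → q = 9.7×2.88×0.635 = 17.74 ft³/s
Panel 5-6: Δb = 5 ft, d̄ = (1.98+1.43)/2 = 1.705, v̄ = (0.41+0.54)/2 = 0.475 → q = 5×1.705×0.475 = 4.049 ft³/s
Q = Σ q = 119.5 ft³/s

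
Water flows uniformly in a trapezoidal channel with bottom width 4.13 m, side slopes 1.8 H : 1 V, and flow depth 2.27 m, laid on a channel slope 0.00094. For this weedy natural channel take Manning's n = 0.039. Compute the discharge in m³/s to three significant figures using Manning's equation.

18.2 m³/s

A = (b + z·y)·y = (4.13 + 1.8×2.27)×2.27 = 18.65 m²
P = b + 2y√(1+z²) = 4.13 + 2×2.27×√(1+1.8²) = 13.48 m
R = A/P = 18.65/13.48 = 1.384 m
Q = (1/n)·A·R^(2/3)·S^(1/2) = (1/0.039) × 18.65 × 1.384^(2/3) × 0.00094^(1/2) = 18.21 m³/s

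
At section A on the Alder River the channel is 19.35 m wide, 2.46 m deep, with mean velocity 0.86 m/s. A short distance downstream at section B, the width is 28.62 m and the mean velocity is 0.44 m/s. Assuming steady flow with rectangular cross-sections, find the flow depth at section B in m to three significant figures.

Q = A₁V₁ = (19.35×2.46) × 0.86 = 40.94 m³/s
d₂ = Q/(b₂ V₂) = 40.94/(28.62×0.44) = 3.251 m

3.25 m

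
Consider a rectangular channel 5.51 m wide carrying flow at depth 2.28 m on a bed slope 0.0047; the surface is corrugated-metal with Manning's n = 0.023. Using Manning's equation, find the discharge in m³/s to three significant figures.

43.4 m³/s

A = b·y = 5.51 × 2.28 = 12.56 m²
P = b + 2y = 5.51 + 2×2.28 = 10.07 m
R = A/P = 12.56/10.07 = 1.248 m
Q = (1/n)·A·R^(2/3)·S^(1/2) = (1/0.023) × 12.56 × 1.248^(2/3) × 0.0047^(1/2) = 43.40 m³/s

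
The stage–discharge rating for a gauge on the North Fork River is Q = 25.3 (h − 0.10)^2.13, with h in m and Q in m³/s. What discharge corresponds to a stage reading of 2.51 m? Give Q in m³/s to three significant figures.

Q = 25.3 × (2.51 − 0.10)^2.13 = 25.3 × 2.41^2.13 = 164.7 m³/s

165 m³/s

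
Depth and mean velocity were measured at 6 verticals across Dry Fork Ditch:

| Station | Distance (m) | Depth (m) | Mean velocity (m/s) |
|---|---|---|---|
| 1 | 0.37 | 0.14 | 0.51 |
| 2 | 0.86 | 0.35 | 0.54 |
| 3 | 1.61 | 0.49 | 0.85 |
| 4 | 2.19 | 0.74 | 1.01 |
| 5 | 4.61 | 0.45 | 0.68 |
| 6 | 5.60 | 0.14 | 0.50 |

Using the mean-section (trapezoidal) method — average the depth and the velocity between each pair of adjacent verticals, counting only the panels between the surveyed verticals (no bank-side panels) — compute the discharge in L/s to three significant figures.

Panel 1-2: Δb = 0.49 m, d̄ = (0.14+0.35)/2 = 0.245, v̄ = (0.51+0.54)/2 = 0.525 → q = 0.49×0.245×0.525 = 0.06303 m³/s
Panel 2-3: Δb = 0.75 m, d̄ = (0.35+0.49)/2 = 0.42, v̄ = (0.54+0.85)/2 = 0.695 → q = 0.75×0.42×0.695 = 0.2189 m³/s
Panel 3-4: Δb = 0.58 m, d̄ = (0.49+0.74)/2 = 0.615, v̄ = (0.85+1.01)/2 = 0.93 → q = 0.58×0.615×0.93 = 0.3317 m³/s
Panel 4-5: Δb = 2.42 m, d̄ = (0.74+0.45)/2 = 0.595, v̄ = (1.01+0.68)/2 = 0.845 → q = 2.42×0.595×0.845 = 1.217 m³/s
Panel 5-6: Δb = 0.99 m, d̄ = (0.45+0.14)/2 = 0.295, v̄ = (0.68+0.50)/2 = 0.59 → q = 0.99×0.295×0.59 = 0.1723 m³/s
Q = Σ q = 2.003 m³/s
= 2.003 × 1000 = 2003 L/s

2000 L/s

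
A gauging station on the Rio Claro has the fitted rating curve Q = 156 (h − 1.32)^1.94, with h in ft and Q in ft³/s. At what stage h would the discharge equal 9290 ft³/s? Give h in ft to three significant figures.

9.54 ft

h − h₀ = (Q/C)^(1/b) = (9290/156)^(1/1.94) = 8.220 ft
h = 1.32 + 8.220 = 9.540 ft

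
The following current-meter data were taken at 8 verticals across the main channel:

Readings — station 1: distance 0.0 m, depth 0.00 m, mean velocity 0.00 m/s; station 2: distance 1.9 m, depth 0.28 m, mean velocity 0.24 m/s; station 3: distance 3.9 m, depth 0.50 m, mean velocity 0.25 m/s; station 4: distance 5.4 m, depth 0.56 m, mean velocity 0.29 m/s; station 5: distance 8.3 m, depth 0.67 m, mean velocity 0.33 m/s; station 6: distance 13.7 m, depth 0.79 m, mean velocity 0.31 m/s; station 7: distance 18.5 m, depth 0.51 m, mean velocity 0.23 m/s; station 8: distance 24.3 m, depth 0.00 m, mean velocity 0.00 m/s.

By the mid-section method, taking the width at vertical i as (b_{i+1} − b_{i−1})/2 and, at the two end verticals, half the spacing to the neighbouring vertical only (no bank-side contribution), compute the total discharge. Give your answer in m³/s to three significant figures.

3.50 m³/s

w_2 = (3.9 − 0.0)/2 = 1.95 m; q_2 = 0.24 × 0.28 × 1.95 = 0.1310 m³/s
w_3 = (5.4 − 1.9)/2 = 1.75 m; q_3 = 0.25 × 0.50 × 1.75 = 0.2188 m³/s
w_4 = (8.3 − 3.9)/2 = 2.2 m; q_4 = 0.29 × 0.56 × 2.2 = 0.3573 m³/s
w_5 = (13.7 − 5.4)/2 = 4.15 m; q_5 = 0.33 × 0.67 × 4.15 = 0.9176 m³/s
w_6 = (18.5 − 8.3)/2 = 5.1 m; q_6 = 0.31 × 0.79 × 5.1 = 1.249 m³/s
w_7 = (24.3 − 13.7)/2 = 5.3 m; q_7 = 0.23 × 0.51 × 5.3 = 0.6217 m³/s
Stations 1, 8 contribute zero (depth or velocity is 0).
Q = Σ qᵢ = 3.495 m³/s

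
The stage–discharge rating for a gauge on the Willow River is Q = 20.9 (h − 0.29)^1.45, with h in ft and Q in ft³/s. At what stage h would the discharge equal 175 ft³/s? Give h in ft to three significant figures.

h − h₀ = (Q/C)^(1/b) = (175/20.9)^(1/1.45) = 4.330 ft
h = 0.29 + 4.330 = 4.620 ft

4.62 ft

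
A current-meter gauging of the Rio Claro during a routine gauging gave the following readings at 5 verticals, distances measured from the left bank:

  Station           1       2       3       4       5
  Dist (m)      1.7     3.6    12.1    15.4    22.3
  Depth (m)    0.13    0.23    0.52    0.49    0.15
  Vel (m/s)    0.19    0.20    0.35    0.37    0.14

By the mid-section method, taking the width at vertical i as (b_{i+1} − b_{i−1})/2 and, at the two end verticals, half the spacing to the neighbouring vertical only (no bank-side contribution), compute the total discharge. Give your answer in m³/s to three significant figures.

2.33 m³/s

w_1 = (3.6 − 1.7)/2 = 0.95 m; q_1 = 0.19 × 0.13 × 0.95 = 0.02347 m³/s
w_2 = (12.1 − 1.7)/2 = 5.2 m; q_2 = 0.20 × 0.23 × 5.2 = 0.2392 m³/s
w_3 = (15.4 − 3.6)/2 = 5.9 m; q_3 = 0.35 × 0.52 × 5.9 = 1.074 m³/s
w_4 = (22.3 − 12.1)/2 = 5.1 m; q_4 = 0.37 × 0.49 × 5.1 = 0.9246 m³/s
w_5 = (22.3 − 15.4)/2 = 3.45 m; q_5 = 0.14 × 0.15 × 3.45 = 0.07245 m³/s
Q = Σ qᵢ = 2.334 m³/s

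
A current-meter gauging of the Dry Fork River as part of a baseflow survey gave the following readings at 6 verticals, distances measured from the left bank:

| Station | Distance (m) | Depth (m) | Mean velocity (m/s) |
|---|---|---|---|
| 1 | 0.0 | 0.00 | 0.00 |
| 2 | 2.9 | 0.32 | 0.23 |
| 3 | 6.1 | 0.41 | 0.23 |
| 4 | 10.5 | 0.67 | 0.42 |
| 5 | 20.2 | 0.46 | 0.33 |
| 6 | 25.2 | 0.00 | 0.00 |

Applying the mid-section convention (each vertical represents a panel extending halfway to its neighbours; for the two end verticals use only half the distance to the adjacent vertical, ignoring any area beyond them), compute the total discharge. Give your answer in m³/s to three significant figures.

w_2 = (6.1 − 0.0)/2 = 3.05 m; q_2 = 0.23 × 0.32 × 3.05 = 0.2245 m³/s
w_3 = (10.5 − 2.9)/2 = 3.8 m; q_3 = 0.23 × 0.41 × 3.8 = 0.3583 m³/s
w_4 = (20.2 − 6.1)/2 = 7.05 m; q_4 = 0.42 × 0.67 × 7.05 = 1.984 m³/s
w_5 = (25.2 − 10.5)/2 = 7.35 m; q_5 = 0.33 × 0.46 × 7.35 = 1.116 m³/s
Stations 1, 6 contribute zero (depth or velocity is 0).
Q = Σ qᵢ = 3.682 m³/s

3.68 m³/s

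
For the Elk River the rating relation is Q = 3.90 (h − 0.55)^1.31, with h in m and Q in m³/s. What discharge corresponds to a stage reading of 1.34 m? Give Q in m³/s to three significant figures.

2.86 m³/s

Q = 3.90 × (1.34 − 0.55)^1.31 = 3.90 × 0.79^1.31 = 2.864 m³/s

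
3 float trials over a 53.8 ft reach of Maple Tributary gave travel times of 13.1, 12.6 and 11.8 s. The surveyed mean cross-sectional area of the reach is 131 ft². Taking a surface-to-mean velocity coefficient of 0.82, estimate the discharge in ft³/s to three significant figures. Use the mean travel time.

t̄ = (13.1 + 12.6 + 11.8) / 3 = 12.5 s
v_surface = L / t̄ = 53.8 / 12.5 = 4.304 ft/s
v_mean = 0.82 × 4.304 = 3.529 ft/s
Q = A × v_mean = 131 × 3.529 = 462.3 ft³/s

462 ft³/s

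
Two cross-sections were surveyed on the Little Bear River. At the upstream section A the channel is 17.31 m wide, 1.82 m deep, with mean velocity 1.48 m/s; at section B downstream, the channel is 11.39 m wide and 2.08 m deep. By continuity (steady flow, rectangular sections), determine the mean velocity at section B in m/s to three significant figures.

1.97 m/s

Q = A₁V₁ = (17.31×1.82) × 1.48 = 46.63 m³/s
A₂ = 11.39 × 2.08 = 23.69 m²
V₂ = Q/A₂ = 46.63/23.69 = 1.968 m/s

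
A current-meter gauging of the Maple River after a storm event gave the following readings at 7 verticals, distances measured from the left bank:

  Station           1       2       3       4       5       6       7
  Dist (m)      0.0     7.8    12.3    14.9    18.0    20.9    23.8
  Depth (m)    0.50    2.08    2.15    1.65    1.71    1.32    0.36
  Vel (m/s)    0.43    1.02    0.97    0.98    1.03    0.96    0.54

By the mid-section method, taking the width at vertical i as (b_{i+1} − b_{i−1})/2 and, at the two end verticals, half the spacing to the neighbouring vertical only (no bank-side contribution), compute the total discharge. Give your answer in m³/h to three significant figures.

w_1 = (7.8 − 0.0)/2 = 3.9 m; q_1 = 0.43 × 0.50 × 3.9 = 0.8385 m³/s
w_2 = (12.3 − 0.0)/2 = 6.15 m; q_2 = 1.02 × 2.08 × 6.15 = 13.05 m³/s
w_3 = (14.9 − 7.8)/2 = 3.55 m; q_3 = 0.97 × 2.15 × 3.55 = 7.404 m³/s
w_4 = (18.0 − 12.3)/2 = 2.85 m; q_4 = 0.98 × 1.65 × 2.85 = 4.608 m³/s
w_5 = (20.9 − 14.9)/2 = 3 m; q_5 = 1.03 × 1.71 × 3 = 5.284 m³/s
w_6 = (23.8 − 18.0)/2 = 2.9 m; q_6 = 0.96 × 1.32 × 2.9 = 3.675 m³/s
w_7 = (23.8 − 20.9)/2 = 1.45 m; q_7 = 0.54 × 0.36 × 1.45 = 0.2819 m³/s
Q = Σ qᵢ = 35.14 m³/s
= 35.14 × 3600 = 126500 m³/h

127000 m³/h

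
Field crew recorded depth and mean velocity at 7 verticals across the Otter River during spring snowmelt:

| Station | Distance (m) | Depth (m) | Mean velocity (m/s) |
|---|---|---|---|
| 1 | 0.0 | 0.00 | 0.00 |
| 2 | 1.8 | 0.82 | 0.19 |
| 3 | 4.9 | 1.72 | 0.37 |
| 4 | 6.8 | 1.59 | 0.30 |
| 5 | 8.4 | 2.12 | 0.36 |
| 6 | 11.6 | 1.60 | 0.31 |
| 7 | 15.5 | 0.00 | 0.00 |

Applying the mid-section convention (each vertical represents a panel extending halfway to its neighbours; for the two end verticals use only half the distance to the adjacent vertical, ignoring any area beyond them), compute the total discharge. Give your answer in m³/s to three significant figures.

6.40 m³/s

w_2 = (4.9 − 0.0)/2 = 2.45 m; q_2 = 0.19 × 0.82 × 2.45 = 0.3817 m³/s
w_3 = (6.8 − 1.8)/2 = 2.5 m; q_3 = 0.37 × 1.72 × 2.5 = 1.591 m³/s
w_4 = (8.4 − 4.9)/2 = 1.75 m; q_4 = 0.30 × 1.59 × 1.75 = 0.8348 m³/s
w_5 = (11.6 − 6.8)/2 = 2.4 m; q_5 = 0.36 × 2.12 × 2.4 = 1.832 m³/s
w_6 = (15.5 − 8.4)/2 = 3.55 m; q_6 = 0.31 × 1.60 × 3.55 = 1.761 m³/s
Stations 1, 7 contribute zero (depth or velocity is 0).
Q = Σ qᵢ = 6.400 m³/s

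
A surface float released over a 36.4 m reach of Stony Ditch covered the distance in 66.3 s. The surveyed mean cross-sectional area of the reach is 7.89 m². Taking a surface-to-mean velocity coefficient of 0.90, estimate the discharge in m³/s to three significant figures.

3.90 m³/s

v_surface = L / t̄ = 36.4 / 66.3 = 0.5490 m/s
v_mean = 0.90 × 0.5490 = 0.4941 m/s
Q = A × v_mean = 7.89 × 0.4941 = 3.899 m³/s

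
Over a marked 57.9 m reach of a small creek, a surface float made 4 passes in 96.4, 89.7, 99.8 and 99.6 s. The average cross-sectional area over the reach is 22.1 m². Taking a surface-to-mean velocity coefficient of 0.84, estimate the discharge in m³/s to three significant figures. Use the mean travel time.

11.2 m³/s

t̄ = (96.4 + 89.7 + 99.8 + 99.6) / 4 = 96.375 s
v_surface = L / t̄ = 57.9 / 96.375 = 0.6008 m/s
v_mean = 0.84 × 0.6008 = 0.5047 m/s
Q = A × v_mean = 22.1 × 0.5047 = 11.15 m³/s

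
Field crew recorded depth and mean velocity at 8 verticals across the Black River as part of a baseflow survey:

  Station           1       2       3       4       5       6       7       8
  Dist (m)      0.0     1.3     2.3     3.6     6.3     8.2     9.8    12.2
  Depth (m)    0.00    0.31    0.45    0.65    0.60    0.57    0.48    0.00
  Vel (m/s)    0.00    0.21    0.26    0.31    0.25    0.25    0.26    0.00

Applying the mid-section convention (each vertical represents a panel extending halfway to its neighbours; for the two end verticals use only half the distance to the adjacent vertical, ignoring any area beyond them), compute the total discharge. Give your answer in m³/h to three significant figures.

w_2 = (2.3 − 0.0)/2 = 1.15 m; q_2 = 0.21 × 0.31 × 1.15 = 0.07487 m³/s
w_3 = (3.6 − 1.3)/2 = 1.15 m; q_3 = 0.26 × 0.45 × 1.15 = 0.1346 m³/s
w_4 = (6.3 − 2.3)/2 = 2 m; q_4 = 0.31 × 0.65 × 2 = 0.4030 m³/s
w_5 = (8.2 − 3.6)/2 = 2.3 m; q_5 = 0.25 × 0.60 × 2.3 = 0.3450 m³/s
w_6 = (9.8 − 6.3)/2 = 1.75 m; q_6 = 0.25 × 0.57 × 1.75 = 0.2494 m³/s
w_7 = (12.2 − 8.2)/2 = 2 m; q_7 = 0.26 × 0.48 × 2 = 0.2496 m³/s
Stations 1, 8 contribute zero (depth or velocity is 0).
Q = Σ qᵢ = 1.456 m³/s
= 1.456 × 3600 = 5243 m³/h

5240 m³/h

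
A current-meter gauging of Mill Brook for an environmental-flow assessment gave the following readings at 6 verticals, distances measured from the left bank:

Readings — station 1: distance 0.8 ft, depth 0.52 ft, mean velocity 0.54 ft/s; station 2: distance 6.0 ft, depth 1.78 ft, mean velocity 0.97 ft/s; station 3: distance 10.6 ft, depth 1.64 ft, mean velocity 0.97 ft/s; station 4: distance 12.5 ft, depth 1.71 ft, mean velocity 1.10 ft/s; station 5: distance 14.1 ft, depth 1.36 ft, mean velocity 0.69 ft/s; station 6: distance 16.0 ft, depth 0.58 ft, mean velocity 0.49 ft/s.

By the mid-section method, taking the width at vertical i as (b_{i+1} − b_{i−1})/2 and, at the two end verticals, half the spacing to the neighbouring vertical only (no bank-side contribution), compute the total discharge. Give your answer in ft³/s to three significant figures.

19.6 ft³/s

w_1 = (6.0 − 0.8)/2 = 2.6 ft; q_1 = 0.54 × 0.52 × 2.6 = 0.7301 ft³/s
w_2 = (10.6 − 0.8)/2 = 4.9 ft; q_2 = 0.97 × 1.78 × 4.9 = 8.460 ft³/s
w_3 = (12.5 − 6.0)/2 = 3.25 ft; q_3 = 0.97 × 1.64 × 3.25 = 5.170 ft³/s
w_4 = (14.1 − 10.6)/2 = 1.75 ft; q_4 = 1.10 × 1.71 × 1.75 = 3.292 ft³/s
w_5 = (16.0 − 12.5)/2 = 1.75 ft; q_5 = 0.69 × 1.36 × 1.75 = 1.642 ft³/s
w_6 = (16.0 − 14.1)/2 = 0.95 ft; q_6 = 0.49 × 0.58 × 0.95 = 0.2700 ft³/s
Q = Σ qᵢ = 19.56 ft³/s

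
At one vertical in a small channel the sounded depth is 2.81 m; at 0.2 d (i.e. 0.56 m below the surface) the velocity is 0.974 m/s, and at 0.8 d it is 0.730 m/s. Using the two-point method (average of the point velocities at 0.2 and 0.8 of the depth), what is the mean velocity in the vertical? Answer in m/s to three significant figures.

0.852 m/s

v̄ = (0.974 + 0.730) / 2 = 0.8520 m/s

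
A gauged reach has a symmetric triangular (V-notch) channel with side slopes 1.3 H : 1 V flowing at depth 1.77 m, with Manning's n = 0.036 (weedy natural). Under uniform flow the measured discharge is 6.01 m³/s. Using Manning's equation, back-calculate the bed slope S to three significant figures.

0.00453

A = z·y² = 1.3×1.77² = 4.073 m²
P = 2y√(1+z²) = 2×1.77×√(1+1.3²) = 5.806 m
R = A/P = 4.073/5.806 = 0.7015 m
S = (Q·n / (1·A·R^(2/3)))² = (6.01×0.036 / (1×4.073×0.7895))² = 0.004528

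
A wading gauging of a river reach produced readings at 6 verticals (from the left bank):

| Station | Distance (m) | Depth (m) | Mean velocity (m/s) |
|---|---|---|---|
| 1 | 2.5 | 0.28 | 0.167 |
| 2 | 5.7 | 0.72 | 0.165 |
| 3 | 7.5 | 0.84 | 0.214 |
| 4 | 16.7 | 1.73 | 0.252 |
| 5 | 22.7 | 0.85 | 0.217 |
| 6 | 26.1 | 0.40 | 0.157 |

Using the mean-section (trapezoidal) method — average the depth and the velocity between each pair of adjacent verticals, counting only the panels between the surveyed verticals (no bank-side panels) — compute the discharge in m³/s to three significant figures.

Panel 1-2: Δb = 3.2 m, d̄ = (0.28+0.72)/2 = 0.5, v̄ = (0.167+0.165)/2 = 0.166 → q = 3.2×0.5×0.166 = 0.2656 m³/s
Panel 2-3: Δb = 1.8 m, d̄ = (0.72+0.84)/2 = 0.78, v̄ = (0.165+0.214)/2 = 0.1895 → q = 1.8×0.78×0.1895 = 0.2661 m³/s
Panel 3-4: Δb = 9.2 m, d̄ = (0.84+1.73)/2 = 1.285, v̄ = (0.214+0.252)/2 = 0.233 → q = 9.2×1.285×0.233 = 2.755 m³/s
Panel 4-5: Δb = 6 m, d̄ = (1.73+0.85)/2 = 1.29, v̄ = (0.252+0.217)/2 = 0.2345 → q = 6×1.29×0.2345 = 1.815 m³/s
Panel 5-6: Δb = 3.4 m, d̄ = (0.85+0.40)/2 = 0.625, v̄ = (0.217+0.157)/2 = 0.187 → q = 3.4×0.625×0.187 = 0.3974 m³/s
Q = Σ q = 5.499 m³/s

5.50 m³/s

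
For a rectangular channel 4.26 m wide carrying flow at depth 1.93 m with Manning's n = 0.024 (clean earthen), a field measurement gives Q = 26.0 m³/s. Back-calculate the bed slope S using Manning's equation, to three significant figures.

A = b·y = 4.26 × 1.93 = 8.222 m²
P = b + 2y = 4.26 + 2×1.93 = 8.120 m
R = A/P = 8.222/8.120 = 1.013 m
S = (Q·n / (1·A·R^(2/3)))² = (26.0×0.024 / (1×8.222×1.008))² = 0.005665

0.00567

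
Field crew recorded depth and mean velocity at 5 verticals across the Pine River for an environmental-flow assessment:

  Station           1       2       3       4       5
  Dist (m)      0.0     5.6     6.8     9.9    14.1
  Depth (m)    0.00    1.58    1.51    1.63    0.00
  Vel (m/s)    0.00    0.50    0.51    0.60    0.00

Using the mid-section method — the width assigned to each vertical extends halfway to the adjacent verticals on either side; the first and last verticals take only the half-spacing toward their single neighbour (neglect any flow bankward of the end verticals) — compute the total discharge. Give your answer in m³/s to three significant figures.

7.91 m³/s

w_2 = (6.8 − 0.0)/2 = 3.4 m; q_2 = 0.50 × 1.58 × 3.4 = 2.686 m³/s
w_3 = (9.9 − 5.6)/2 = 2.15 m; q_3 = 0.51 × 1.51 × 2.15 = 1.656 m³/s
w_4 = (14.1 − 6.8)/2 = 3.65 m; q_4 = 0.60 × 1.63 × 3.65 = 3.570 m³/s
Stations 1, 5 contribute zero (depth or velocity is 0).
Q = Σ qᵢ = 7.911 m³/s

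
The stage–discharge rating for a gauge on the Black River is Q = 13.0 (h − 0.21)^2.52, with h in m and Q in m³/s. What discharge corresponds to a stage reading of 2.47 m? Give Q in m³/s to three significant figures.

Q = 13.0 × (2.47 − 0.21)^2.52 = 13.0 × 2.26^2.52 = 101.5 m³/s

101 m³/s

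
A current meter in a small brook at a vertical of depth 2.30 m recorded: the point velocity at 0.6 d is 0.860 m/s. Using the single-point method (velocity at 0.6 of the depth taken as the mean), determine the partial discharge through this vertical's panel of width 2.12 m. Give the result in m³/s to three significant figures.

v̄ = v₀.₆ = 0.860 m/s
q = v̄ × d × w = 0.8600 × 2.30 × 2.12 = 4.193 m³/s

4.19 m³/s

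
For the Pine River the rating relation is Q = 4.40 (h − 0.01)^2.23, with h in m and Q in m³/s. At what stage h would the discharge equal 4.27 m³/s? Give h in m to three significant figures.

0.997 m

h − h₀ = (Q/C)^(1/b) = (4.27/4.40)^(1/2.23) = 0.9866 m
h = 0.01 + 0.9866 = 0.9966 m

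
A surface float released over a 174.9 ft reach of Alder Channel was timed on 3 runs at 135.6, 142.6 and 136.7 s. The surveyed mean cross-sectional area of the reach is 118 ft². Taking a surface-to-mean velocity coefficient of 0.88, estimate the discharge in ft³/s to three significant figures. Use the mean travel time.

131 ft³/s

t̄ = (135.6 + 142.6 + 136.7) / 3 = 138.3 s
v_surface = L / t̄ = 174.9 / 138.3 = 1.265 ft/s
v_mean = 0.88 × 1.265 = 1.113 ft/s
Q = A × v_mean = 118 × 1.113 = 131.3 ft³/s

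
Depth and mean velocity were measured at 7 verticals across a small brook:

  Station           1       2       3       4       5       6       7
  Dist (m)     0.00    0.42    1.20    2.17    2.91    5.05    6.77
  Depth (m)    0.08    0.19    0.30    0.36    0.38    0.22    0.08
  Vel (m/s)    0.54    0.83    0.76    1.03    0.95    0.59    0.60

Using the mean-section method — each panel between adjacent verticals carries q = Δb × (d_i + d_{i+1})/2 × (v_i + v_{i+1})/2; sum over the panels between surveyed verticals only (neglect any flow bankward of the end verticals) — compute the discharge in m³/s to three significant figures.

1.40 m³/s

Panel 1-2: Δb = 0.42 m, d̄ = (0.08+0.19)/2 = 0.135, v̄ = (0.54+0.83)/2 = 0.685 → q = 0.42×0.135×0.685 = 0.03884 m³/s
Panel 2-3: Δb = 0.78 m, d̄ = (0.19+0.30)/2 = 0.245, v̄ = (0.83+0.76)/2 = 0.795 → q = 0.78×0.245×0.795 = 0.1519 m³/s
Panel 3-4: Δb = 0.97 m, d̄ = (0.30+0.36)/2 = 0.33, v̄ = (0.76+1.03)/2 = 0.895 → q = 0.97×0.33×0.895 = 0.2865 m³/s
Panel 4-5: Δb = 0.74 m, d̄ = (0.36+0.38)/2 = 0.37, v̄ = (1.03+0.95)/2 = 0.99 → q = 0.74×0.37×0.99 = 0.2711 m³/s
Panel 5-6: Δb = 2.14 m, d̄ = (0.38+0.22)/2 = 0.3, v̄ = (0.95+0.59)/2 = 0.77 → q = 2.14×0.3×0.77 = 0.4943 m³/s
Panel 6-7: Δb = 1.72 m, d̄ = (0.22+0.08)/2 = 0.15, v̄ = (0.59+0.60)/2 = 0.595 → q = 1.72×0.15×0.595 = 0.1535 m³/s
Q = Σ q = 1.396 m³/s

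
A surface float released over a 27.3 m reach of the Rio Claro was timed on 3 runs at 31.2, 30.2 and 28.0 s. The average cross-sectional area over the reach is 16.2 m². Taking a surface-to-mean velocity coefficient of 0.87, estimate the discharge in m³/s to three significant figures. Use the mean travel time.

12.9 m³/s

t̄ = (31.2 + 30.2 + 28.0) / 3 = 29.8 s
v_surface = L / t̄ = 27.3 / 29.8 = 0.9161 m/s
v_mean = 0.87 × 0.9161 = 0.7970 m/s
Q = A × v_mean = 16.2 × 0.7970 = 12.91 m³/s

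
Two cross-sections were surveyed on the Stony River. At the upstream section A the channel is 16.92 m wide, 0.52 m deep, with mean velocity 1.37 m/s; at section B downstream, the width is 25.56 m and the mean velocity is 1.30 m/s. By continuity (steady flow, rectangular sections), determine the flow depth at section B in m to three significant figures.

0.363 m

Q = A₁V₁ = (16.92×0.52) × 1.37 = 12.05 m³/s
d₂ = Q/(b₂ V₂) = 12.05/(25.56×1.30) = 0.3628 m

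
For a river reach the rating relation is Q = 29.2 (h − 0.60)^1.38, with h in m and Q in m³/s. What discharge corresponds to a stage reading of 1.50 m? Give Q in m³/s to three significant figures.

25.2 m³/s

Q = 29.2 × (1.50 − 0.60)^1.38 = 29.2 × 0.9^1.38 = 25.25 m³/s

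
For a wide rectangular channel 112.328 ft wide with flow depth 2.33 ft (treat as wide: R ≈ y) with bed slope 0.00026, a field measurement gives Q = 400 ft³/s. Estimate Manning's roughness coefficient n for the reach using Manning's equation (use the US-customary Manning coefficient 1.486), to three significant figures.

0.0276

A = b·y = 112.328 × 2.33 = 261.7 ft²
Wide channel: R ≈ y = 2.33 ft
n = (1.486/Q)·A·R^(2/3)·S^(1/2) = (1.486/400) × 261.7 × 1.758 × 0.01612 = 0.02755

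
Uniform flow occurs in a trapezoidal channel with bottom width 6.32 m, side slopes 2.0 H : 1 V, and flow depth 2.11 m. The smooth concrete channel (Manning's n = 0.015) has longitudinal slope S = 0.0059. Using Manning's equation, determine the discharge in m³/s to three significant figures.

143 m³/s

A = (b + z·y)·y = (6.32 + 2.0×2.11)×2.11 = 22.24 m²
P = b + 2y√(1+z²) = 6.32 + 2×2.11×√(1+2.0²) = 15.76 m
R = A/P = 22.24/15.76 = 1.411 m
Q = (1/n)·A·R^(2/3)·S^(1/2) = (1/0.015) × 22.24 × 1.411^(2/3) × 0.0059^(1/2) = 143.3 m³/s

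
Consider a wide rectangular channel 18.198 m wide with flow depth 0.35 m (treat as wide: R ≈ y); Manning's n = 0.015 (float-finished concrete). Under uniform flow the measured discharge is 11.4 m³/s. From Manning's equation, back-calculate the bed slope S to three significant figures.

A = b·y = 18.198 × 0.35 = 6.369 m²
Wide channel: R ≈ y = 0.35 m
S = (Q·n / (1·A·R^(2/3)))² = (11.4×0.015 / (1×6.369×0.4966))² = 0.002922

0.00292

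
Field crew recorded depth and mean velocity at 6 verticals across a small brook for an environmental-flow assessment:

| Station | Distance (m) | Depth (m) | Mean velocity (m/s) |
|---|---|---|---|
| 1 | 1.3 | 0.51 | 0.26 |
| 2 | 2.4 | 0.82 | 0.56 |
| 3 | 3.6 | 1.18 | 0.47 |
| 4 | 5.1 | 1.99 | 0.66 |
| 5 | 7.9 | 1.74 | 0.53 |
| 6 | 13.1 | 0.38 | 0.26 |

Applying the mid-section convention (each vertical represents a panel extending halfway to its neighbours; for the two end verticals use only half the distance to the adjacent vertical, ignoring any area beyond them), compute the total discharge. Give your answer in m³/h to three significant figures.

w_1 = (2.4 − 1.3)/2 = 0.55 m; q_1 = 0.26 × 0.51 × 0.55 = 0.07293 m³/s
w_2 = (3.6 − 1.3)/2 = 1.15 m; q_2 = 0.56 × 0.82 × 1.15 = 0.5281 m³/s
w_3 = (5.1 − 2.4)/2 = 1.35 m; q_3 = 0.47 × 1.18 × 1.35 = 0.7487 m³/s
w_4 = (7.9 − 3.6)/2 = 2.15 m; q_4 = 0.66 × 1.99 × 2.15 = 2.824 m³/s
w_5 = (13.1 − 5.1)/2 = 4 m; q_5 = 0.53 × 1.74 × 4 = 3.689 m³/s
w_6 = (13.1 − 7.9)/2 = 2.6 m; q_6 = 0.26 × 0.38 × 2.6 = 0.2569 m³/s
Q = Σ qᵢ = 8.119 m³/s
= 8.119 × 3600 = 29230 m³/h

29200 m³/h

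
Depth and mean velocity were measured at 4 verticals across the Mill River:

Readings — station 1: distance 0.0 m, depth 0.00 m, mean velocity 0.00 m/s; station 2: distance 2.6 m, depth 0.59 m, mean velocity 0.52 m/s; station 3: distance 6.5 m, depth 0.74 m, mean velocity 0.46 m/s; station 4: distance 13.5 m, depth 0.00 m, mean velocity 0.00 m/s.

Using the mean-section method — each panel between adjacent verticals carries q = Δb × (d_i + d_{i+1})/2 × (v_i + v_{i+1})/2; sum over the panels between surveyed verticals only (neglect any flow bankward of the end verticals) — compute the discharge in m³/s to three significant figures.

Panel 1-2: Δb = 2.6 m, d̄ = (0.00+0.59)/2 = 0.295, v̄ = (0.00+0.52)/2 = 0.26 → q = 2.6×0.295×0.26 = 0.1994 m³/s
Panel 2-3: Δb = 3.9 m, d̄ = (0.59+0.74)/2 = 0.665, v̄ = (0.52+0.46)/2 = 0.49 → q = 3.9×0.665×0.49 = 1.271 m³/s
Panel 3-4: Δb = 7 m, d̄ = (0.74+0.00)/2 = 0.37, v̄ = (0.46+0.00)/2 = 0.23 → q = 7×0.37×0.23 = 0.5957 m³/s
Q = Σ q = 2.066 m³/s

2.07 m³/s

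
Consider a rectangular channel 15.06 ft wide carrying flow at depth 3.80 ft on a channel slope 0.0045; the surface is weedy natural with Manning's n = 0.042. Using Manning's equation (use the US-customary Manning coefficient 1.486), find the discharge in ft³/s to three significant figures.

252 ft³/s

A = b·y = 15.06 × 3.80 = 57.23 ft²
P = b + 2y = 15.06 + 2×3.80 = 22.66 ft
R = A/P = 57.23/22.66 = 2.526 ft
Q = (1.486/n)·A·R^(2/3)·S^(1/2) = (1.486/0.042) × 57.23 × 2.526^(2/3) × 0.0045^(1/2) = 251.9 ft³/s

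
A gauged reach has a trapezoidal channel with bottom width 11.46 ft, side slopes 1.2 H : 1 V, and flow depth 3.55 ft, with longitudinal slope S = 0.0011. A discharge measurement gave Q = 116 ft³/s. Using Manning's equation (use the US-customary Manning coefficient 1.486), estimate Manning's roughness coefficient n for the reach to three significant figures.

0.0434

A = (b + z·y)·y = (11.46 + 1.2×3.55)×3.55 = 55.81 ft²
P = b + 2y√(1+z²) = 11.46 + 2×3.55×√(1+1.2²) = 22.55 ft
R = A/P = 55.81/22.55 = 2.475 ft
n = (1.486/Q)·A·R^(2/3)·S^(1/2) = (1.486/116) × 55.81 × 1.830 × 0.03317 = 0.04338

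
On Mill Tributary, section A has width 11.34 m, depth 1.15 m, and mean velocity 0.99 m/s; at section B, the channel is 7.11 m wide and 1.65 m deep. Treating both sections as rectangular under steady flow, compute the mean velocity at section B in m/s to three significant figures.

1.10 m/s

Q = A₁V₁ = (11.34×1.15) × 0.99 = 12.91 m³/s
A₂ = 7.11 × 1.65 = 11.73 m²
V₂ = Q/A₂ = 12.91/11.73 = 1.101 m/s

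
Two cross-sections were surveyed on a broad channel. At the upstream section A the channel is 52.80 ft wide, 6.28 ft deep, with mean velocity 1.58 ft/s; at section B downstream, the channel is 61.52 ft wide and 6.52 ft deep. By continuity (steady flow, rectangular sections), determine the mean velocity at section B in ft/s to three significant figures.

1.31 ft/s

Q = A₁V₁ = (52.80×6.28) × 1.58 = 523.9 ft³/s
A₂ = 61.52 × 6.52 = 401.1 ft²
V₂ = Q/A₂ = 523.9/401.1 = 1.306 ft/s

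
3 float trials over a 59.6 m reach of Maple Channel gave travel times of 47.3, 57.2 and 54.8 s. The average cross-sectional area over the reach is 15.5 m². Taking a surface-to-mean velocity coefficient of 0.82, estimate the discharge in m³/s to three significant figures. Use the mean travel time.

t̄ = (47.3 + 57.2 + 54.8) / 3 = 53.1 s
v_surface = L / t̄ = 59.6 / 53.1 = 1.122 m/s
v_mean = 0.82 × 1.122 = 0.9204 m/s
Q = A × v_mean = 15.5 × 0.9204 = 14.27 m³/s

14.3 m³/s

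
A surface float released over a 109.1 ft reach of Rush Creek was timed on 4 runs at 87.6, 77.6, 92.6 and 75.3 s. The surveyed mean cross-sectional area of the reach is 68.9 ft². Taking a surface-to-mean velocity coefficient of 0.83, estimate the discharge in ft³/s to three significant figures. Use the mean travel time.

74.9 ft³/s

t̄ = (87.6 + 77.6 + 92.6 + 75.3) / 4 = 83.275 s
v_surface = L / t̄ = 109.1 / 83.275 = 1.310 ft/s
v_mean = 0.83 × 1.310 = 1.087 ft/s
Q = A × v_mean = 68.9 × 1.087 = 74.92 ft³/s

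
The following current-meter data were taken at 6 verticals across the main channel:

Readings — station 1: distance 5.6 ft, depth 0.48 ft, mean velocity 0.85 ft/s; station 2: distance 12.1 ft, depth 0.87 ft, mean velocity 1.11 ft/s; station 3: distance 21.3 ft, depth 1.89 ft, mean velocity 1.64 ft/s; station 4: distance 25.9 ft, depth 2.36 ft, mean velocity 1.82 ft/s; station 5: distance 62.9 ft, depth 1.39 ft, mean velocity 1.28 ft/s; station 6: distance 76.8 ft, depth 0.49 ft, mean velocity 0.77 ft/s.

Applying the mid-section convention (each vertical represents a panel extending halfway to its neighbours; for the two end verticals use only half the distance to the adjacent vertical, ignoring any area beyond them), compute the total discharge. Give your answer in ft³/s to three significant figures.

168 ft³/s

w_1 = (12.1 − 5.6)/2 = 3.25 ft; q_1 = 0.85 × 0.48 × 3.25 = 1.326 ft³/s
w_2 = (21.3 − 5.6)/2 = 7.85 ft; q_2 = 1.11 × 0.87 × 7.85 = 7.581 ft³/s
w_3 = (25.9 − 12.1)/2 = 6.9 ft; q_3 = 1.64 × 1.89 × 6.9 = 21.39 ft³/s
w_4 = (62.9 − 21.3)/2 = 20.8 ft; q_4 = 1.82 × 2.36 × 20.8 = 89.34 ft³/s
w_5 = (76.8 − 25.9)/2 = 25.45 ft; q_5 = 1.28 × 1.39 × 25.45 = 45.28 ft³/s
w_6 = (76.8 − 62.9)/2 = 6.95 ft; q_6 = 0.77 × 0.49 × 6.95 = 2.622 ft³/s
Q = Σ qᵢ = 167.5 ft³/s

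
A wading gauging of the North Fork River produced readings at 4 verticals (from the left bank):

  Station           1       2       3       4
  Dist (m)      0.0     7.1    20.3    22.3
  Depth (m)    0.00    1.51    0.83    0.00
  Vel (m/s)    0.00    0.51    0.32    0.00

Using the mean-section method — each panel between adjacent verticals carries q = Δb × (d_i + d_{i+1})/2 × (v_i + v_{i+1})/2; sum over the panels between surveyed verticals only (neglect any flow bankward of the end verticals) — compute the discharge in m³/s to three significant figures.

7.91 m³/s

Panel 1-2: Δb = 7.1 m, d̄ = (0.00+1.51)/2 = 0.755, v̄ = (0.00+0.51)/2 = 0.255 → q = 7.1×0.755×0.255 = 1.367 m³/s
Panel 2-3: Δb = 13.2 m, d̄ = (1.51+0.83)/2 = 1.17, v̄ = (0.51+0.32)/2 = 0.415 → q = 13.2×1.17×0.415 = 6.409 m³/s
Panel 3-4: Δb = 2 m, d̄ = (0.83+0.00)/2 = 0.415, v̄ = (0.32+0.00)/2 = 0.16 → q = 2×0.415×0.16 = 0.1328 m³/s
Q = Σ q = 7.909 m³/s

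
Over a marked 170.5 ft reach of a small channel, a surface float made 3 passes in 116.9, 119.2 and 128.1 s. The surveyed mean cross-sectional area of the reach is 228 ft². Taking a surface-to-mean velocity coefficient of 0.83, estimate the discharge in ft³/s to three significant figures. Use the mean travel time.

t̄ = (116.9 + 119.2 + 128.1) / 3 = 121.4 s
v_surface = L / t̄ = 170.5 / 121.4 = 1.404 ft/s
v_mean = 0.83 × 1.404 = 1.166 ft/s
Q = A × v_mean = 228 × 1.166 = 265.8 ft³/s

266 ft³/s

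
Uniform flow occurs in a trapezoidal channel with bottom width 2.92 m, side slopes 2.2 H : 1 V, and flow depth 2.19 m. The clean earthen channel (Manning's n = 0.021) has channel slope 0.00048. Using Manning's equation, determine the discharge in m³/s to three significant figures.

A = (b + z·y)·y = (2.92 + 2.2×2.19)×2.19 = 16.95 m²
P = b + 2y√(1+z²) = 2.92 + 2×2.19×√(1+2.2²) = 13.50 m
R = A/P = 16.95/13.50 = 1.255 m
Q = (1/n)·A·R^(2/3)·S^(1/2) = (1/0.021) × 16.95 × 1.255^(2/3) × 0.00048^(1/2) = 20.57 m³/s

20.6 m³/s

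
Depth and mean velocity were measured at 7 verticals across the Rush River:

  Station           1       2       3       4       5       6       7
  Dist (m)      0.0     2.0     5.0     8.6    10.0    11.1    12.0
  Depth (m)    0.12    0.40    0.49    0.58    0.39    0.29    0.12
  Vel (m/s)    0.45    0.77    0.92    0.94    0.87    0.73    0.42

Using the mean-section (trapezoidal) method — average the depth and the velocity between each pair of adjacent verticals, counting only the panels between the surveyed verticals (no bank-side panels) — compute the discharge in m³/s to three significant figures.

4.26 m³/s

Panel 1-2: Δb = 2 m, d̄ = (0.12+0.40)/2 = 0.26, v̄ = (0.45+0.77)/2 = 0.61 → q = 2×0.26×0.61 = 0.3172 m³/s
Panel 2-3: Δb = 3 m, d̄ = (0.40+0.49)/2 = 0.445, v̄ = (0.77+0.92)/2 = 0.845 → q = 3×0.445×0.845 = 1.128 m³/s
Panel 3-4: Δb = 3.6 m, d̄ = (0.49+0.58)/2 = 0.535, v̄ = (0.92+0.94)/2 = 0.93 → q = 3.6×0.535×0.93 = 1.791 m³/s
Panel 4-5: Δb = 1.4 m, d̄ = (0.58+0.39)/2 = 0.485, v̄ = (0.94+0.87)/2 = 0.905 → q = 1.4×0.485×0.905 = 0.6145 m³/s
Panel 5-6: Δb = 1.1 m, d̄ = (0.39+0.29)/2 = 0.34, v̄ = (0.87+0.73)/2 = 0.8 → q = 1.1×0.34×0.8 = 0.2992 m³/s
Panel 6-7: Δb = 0.9 m, d̄ = (0.29+0.12)/2 = 0.205, v̄ = (0.73+0.42)/2 = 0.575 → q = 0.9×0.205×0.575 = 0.1061 m³/s
Q = Σ q = 4.256 m³/s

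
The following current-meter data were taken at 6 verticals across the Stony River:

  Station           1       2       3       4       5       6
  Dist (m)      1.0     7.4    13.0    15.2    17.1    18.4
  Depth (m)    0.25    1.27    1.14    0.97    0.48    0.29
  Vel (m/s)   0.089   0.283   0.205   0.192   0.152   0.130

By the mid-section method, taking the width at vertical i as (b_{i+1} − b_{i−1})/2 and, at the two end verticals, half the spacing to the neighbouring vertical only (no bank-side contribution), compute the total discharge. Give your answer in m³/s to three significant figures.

3.66 m³/s

w_1 = (7.4 − 1.0)/2 = 3.2 m; q_1 = 0.089 × 0.25 × 3.2 = 0.07120 m³/s
w_2 = (13.0 − 1.0)/2 = 6 m; q_2 = 0.283 × 1.27 × 6 = 2.156 m³/s
w_3 = (15.2 − 7.4)/2 = 3.9 m; q_3 = 0.205 × 1.14 × 3.9 = 0.9114 m³/s
w_4 = (17.1 − 13.0)/2 = 2.05 m; q_4 = 0.192 × 0.97 × 2.05 = 0.3818 m³/s
w_5 = (18.4 − 15.2)/2 = 1.6 m; q_5 = 0.152 × 0.48 × 1.6 = 0.1167 m³/s
w_6 = (18.4 − 17.1)/2 = 0.65 m; q_6 = 0.130 × 0.29 × 0.65 = 0.02451 m³/s
Q = Σ qᵢ = 3.662 m³/s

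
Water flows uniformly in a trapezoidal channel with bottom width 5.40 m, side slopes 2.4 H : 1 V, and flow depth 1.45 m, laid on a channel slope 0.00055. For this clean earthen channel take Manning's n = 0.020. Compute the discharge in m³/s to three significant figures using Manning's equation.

15.0 m³/s

A = (b + z·y)·y = (5.40 + 2.4×1.45)×1.45 = 12.88 m²
P = b + 2y√(1+z²) = 5.40 + 2×1.45×√(1+2.4²) = 12.94 m
R = A/P = 12.88/12.94 = 0.9951 m
Q = (1/n)·A·R^(2/3)·S^(1/2) = (1/0.020) × 12.88 × 0.9951^(2/3) × 0.00055^(1/2) = 15.05 m³/s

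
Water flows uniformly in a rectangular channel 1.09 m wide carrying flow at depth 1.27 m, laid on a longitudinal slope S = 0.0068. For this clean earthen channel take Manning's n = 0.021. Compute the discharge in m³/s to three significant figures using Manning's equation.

2.86 m³/s

A = b·y = 1.09 × 1.27 = 1.384 m²
P = b + 2y = 1.09 + 2×1.27 = 3.630 m
R = A/P = 1.384/3.630 = 0.3813 m
Q = (1/n)·A·R^(2/3)·S^(1/2) = (1/0.021) × 1.384 × 0.3813^(2/3) × 0.0068^(1/2) = 2.859 m³/s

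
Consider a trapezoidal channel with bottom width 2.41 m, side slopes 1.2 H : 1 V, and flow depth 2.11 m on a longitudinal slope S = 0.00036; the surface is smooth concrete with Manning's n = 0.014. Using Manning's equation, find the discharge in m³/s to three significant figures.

A = (b + z·y)·y = (2.41 + 1.2×2.11)×2.11 = 10.43 m²
P = b + 2y√(1+z²) = 2.41 + 2×2.11×√(1+1.2²) = 9.002 m
R = A/P = 10.43/9.002 = 1.158 m
Q = (1/n)·A·R^(2/3)·S^(1/2) = (1/0.014) × 10.43 × 1.158^(2/3) × 0.00036^(1/2) = 15.59 m³/s

15.6 m³/s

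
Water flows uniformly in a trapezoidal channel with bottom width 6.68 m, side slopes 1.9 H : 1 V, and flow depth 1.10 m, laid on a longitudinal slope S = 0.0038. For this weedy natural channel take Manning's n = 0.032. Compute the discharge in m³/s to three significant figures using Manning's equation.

A = (b + z·y)·y = (6.68 + 1.9×1.10)×1.10 = 9.647 m²
P = b + 2y√(1+z²) = 6.68 + 2×1.10×√(1+1.9²) = 11.40 m
R = A/P = 9.647/11.40 = 0.8460 m
Q = (1/n)·A·R^(2/3)·S^(1/2) = (1/0.032) × 9.647 × 0.8460^(2/3) × 0.0038^(1/2) = 16.62 m³/s

16.6 m³/s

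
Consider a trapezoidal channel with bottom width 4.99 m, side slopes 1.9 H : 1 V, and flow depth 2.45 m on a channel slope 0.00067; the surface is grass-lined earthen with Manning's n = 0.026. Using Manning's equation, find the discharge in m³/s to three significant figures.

31.1 m³/s

A = (b + z·y)·y = (4.99 + 1.9×2.45)×2.45 = 23.63 m²
P = b + 2y√(1+z²) = 4.99 + 2×2.45×√(1+1.9²) = 15.51 m
R = A/P = 23.63/15.51 = 1.523 m
Q = (1/n)·A·R^(2/3)·S^(1/2) = (1/0.026) × 23.63 × 1.523^(2/3) × 0.00067^(1/2) = 31.15 m³/s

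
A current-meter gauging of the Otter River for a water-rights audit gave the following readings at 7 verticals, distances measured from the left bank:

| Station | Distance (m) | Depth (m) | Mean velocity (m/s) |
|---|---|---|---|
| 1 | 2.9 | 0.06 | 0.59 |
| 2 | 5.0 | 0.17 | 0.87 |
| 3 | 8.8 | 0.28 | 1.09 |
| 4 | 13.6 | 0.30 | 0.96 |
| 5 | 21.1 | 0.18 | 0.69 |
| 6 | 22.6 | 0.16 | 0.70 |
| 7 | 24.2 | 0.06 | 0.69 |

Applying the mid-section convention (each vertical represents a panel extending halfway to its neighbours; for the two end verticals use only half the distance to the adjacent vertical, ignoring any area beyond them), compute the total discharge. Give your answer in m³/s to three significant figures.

w_1 = (5.0 − 2.9)/2 = 1.05 m; q_1 = 0.59 × 0.06 × 1.05 = 0.03717 m³/s
w_2 = (8.8 − 2.9)/2 = 2.95 m; q_2 = 0.87 × 0.17 × 2.95 = 0.4363 m³/s
w_3 = (13.6 − 5.0)/2 = 4.3 m; q_3 = 1.09 × 0.28 × 4.3 = 1.312 m³/s
w_4 = (21.1 − 8.8)/2 = 6.15 m; q_4 = 0.96 × 0.30 × 6.15 = 1.771 m³/s
w_5 = (22.6 − 13.6)/2 = 4.5 m; q_5 = 0.69 × 0.18 × 4.5 = 0.5589 m³/s
w_6 = (24.2 − 21.1)/2 = 1.55 m; q_6 = 0.70 × 0.16 × 1.55 = 0.1736 m³/s
w_7 = (24.2 − 22.6)/2 = 0.8 m; q_7 = 0.69 × 0.06 × 0.8 = 0.03312 m³/s
Q = Σ qᵢ = 4.323 m³/s

4.32 m³/s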